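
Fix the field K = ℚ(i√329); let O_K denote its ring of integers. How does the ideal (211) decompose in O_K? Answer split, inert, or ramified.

split

Since -329 ≢ 1 mod 4, the ring of integers is ℤ[√-329] with discriminant 4·(-329) = -1316.
211 ∤ -1316, so 211 is unramified.
Legendre symbol by Euler's criterion: (-329/211) ≡ (-329)^105 ≡ 1 (mod 211), i.e. (-329/211) = 1.
d is a quadratic residue mod p, hence 211 splits in O_K.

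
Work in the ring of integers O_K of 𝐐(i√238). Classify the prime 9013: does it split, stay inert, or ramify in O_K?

splits completely

Since -238 ≢ 1 mod 4, the ring of integers is ℤ[√-238] with discriminant 4·(-238) = -952.
9013 ∤ -952, so 9013 is unramified.
Euler's criterion: (-238)^4506 mod 9013 = 1. Thus (-238|9013) = 1.
Legendre symbol 1 ⇒ 9013 is split.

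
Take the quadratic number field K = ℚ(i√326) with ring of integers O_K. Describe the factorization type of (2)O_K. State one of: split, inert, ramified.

-326 mod 4 = 2, hence disc K = 4·(-326) = -1304 and O_K = ℤ[√-326].
2 divides disc(K) = -1304, so 2 ramifies.

ramified — (2) = 𝔭²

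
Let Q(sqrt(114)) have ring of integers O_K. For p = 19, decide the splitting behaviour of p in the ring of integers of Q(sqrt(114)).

19 is ramified

d = 114 ≡ 2 (mod 4), so O_K = ℤ[√114] and disc(K) = 4d = 456.
Ramification test: 19 | 456. The prime 19 ramifies in K.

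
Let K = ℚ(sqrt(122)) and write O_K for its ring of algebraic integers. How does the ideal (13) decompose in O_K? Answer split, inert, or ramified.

inert — (13) stays prime in O_K

Since 122 ≢ 1 mod 4, the ring of integers is ℤ[√122] with discriminant 4·122 = 488.
disc(K) = 488 is not divisible by 13; 13 is unramified.
(122/13) = 5^6 mod 13 = 12, giving Legendre symbol -1.
Legendre symbol -1 ⇒ 13 is inert.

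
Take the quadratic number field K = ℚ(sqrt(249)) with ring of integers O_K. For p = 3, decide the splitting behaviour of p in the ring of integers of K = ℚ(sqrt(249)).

ramifies in O_K

Since 249 ≡ 1 mod 4, the ring of integers is ℤ[(1+√249)/2] with discriminant 249.
Ramification test: 3 | 249. The prime 3 ramifies in K.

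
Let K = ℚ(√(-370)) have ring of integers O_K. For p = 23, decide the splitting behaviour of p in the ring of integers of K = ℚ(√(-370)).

-370 mod 4 = 2, hence disc K = 4·(-370) = -1480 and O_K = ℤ[√-370].
Since gcd(23, -1480) = 1 the prime 23 does not ramify.
(-370/23) = 21^11 mod 23 = 22, giving Legendre symbol -1.
(-370/23) = -1, so 23 is inert.

remains prime (inert)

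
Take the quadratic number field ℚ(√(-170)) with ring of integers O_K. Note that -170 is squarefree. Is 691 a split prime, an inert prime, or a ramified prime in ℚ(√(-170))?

Since -170 ≢ 1 mod 4, the ring of integers is ℤ[√-170] with discriminant 4·(-170) = -680.
Since gcd(691, -680) = 1 the prime 691 does not ramify.
Euler's criterion: (-170)^345 mod 691 = 690. Thus (-170|691) = -1.
d is a non-residue mod p, hence 691 remains inert in O_K.

remains prime (inert)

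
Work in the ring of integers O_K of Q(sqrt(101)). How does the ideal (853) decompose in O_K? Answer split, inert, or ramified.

853 splits in O_K

d = 101 ≡ 1 (mod 4), so O_K = ℤ[(1+√101)/2] and disc(K) = d = 101.
Since gcd(853, 101) = 1 the prime 853 does not ramify.
Euler's criterion: 101^426 mod 853 = 1. Thus (101|853) = 1.
d is a quadratic residue mod p, hence 853 splits in O_K.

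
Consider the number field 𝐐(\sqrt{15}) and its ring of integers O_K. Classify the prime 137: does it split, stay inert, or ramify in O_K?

split — (137) = 𝔭₁𝔭₂ with 𝔭₁ ≠ 𝔭₂

15 mod 4 = 3, hence disc K = 4·15 = 60 and O_K = ℤ[√15].
Since gcd(137, 60) = 1 the prime 137 does not ramify.
(15/137) = 15^68 mod 137 = 1, giving Legendre symbol 1.
d is a quadratic residue mod p, hence 137 splits in O_K.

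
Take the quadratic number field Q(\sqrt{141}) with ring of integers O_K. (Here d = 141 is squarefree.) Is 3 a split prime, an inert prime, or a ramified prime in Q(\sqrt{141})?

141 mod 4 = 1, hence disc K = 141 and O_K = ℤ[(1+√141)/2].
Ramification test: 3 | 141. The prime 3 ramifies in K.

ramifies in O_K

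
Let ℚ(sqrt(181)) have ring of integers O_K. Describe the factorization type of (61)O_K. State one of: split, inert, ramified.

181 mod 4 = 1, hence disc K = 181 and O_K = ℤ[(1+√181)/2].
disc(K) = 181 is not divisible by 61; 61 is unramified.
Legendre symbol by Euler's criterion: (181/61) ≡ 181^30 ≡ 60 (mod 61), i.e. (181/61) = -1.
d is a non-residue mod p, hence 61 remains inert in O_K.

remains prime (inert)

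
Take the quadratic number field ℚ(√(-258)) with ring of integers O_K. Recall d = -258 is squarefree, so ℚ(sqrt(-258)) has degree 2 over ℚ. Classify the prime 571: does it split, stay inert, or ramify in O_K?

-258 mod 4 = 2, hence disc K = 4·(-258) = -1032 and O_K = ℤ[√-258].
Since gcd(571, -1032) = 1 the prime 571 does not ramify.
Compute (-258/571) via Euler: 313^((571-1)/2) mod 571 = 570, so (-258/571) = -1.
d is a non-residue mod p, hence 571 remains inert in O_K.

571 remains inert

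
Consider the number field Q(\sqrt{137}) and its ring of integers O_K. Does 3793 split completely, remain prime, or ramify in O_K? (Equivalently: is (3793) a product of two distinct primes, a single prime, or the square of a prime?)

remains prime (inert)

137 mod 4 = 1, hence disc K = 137 and O_K = ℤ[(1+√137)/2].
Since gcd(3793, 137) = 1 the prime 3793 does not ramify.
Compute (137/3793) via Euler: 137^((3793-1)/2) mod 3793 = 3792, so (137/3793) = -1.
d is a non-residue mod p, hence 3793 remains inert in O_K.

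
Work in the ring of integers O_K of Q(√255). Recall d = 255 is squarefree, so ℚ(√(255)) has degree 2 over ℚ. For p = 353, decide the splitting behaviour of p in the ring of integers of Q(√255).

Since 255 ≢ 1 mod 4, the ring of integers is ℤ[√255] with discriminant 4·255 = 1020.
disc(K) = 1020 is not divisible by 353; 353 is unramified.
(255/353) = 255^176 mod 353 = 1, giving Legendre symbol 1.
d is a quadratic residue mod p, hence 353 splits in O_K.

p splits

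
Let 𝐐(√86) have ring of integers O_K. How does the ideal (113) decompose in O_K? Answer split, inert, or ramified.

remains prime (inert)

d = 86 ≡ 2 (mod 4), so O_K = ℤ[√86] and disc(K) = 4d = 344.
Since gcd(113, 344) = 1 the prime 113 does not ramify.
Compute (86/113) via Euler: 86^((113-1)/2) mod 113 = 112, so (86/113) = -1.
(86/113) = -1, so 113 is inert.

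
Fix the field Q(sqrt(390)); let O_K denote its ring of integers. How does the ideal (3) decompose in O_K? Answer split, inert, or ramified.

390 mod 4 = 2, hence disc K = 4·390 = 1560 and O_K = ℤ[√390].
3 divides disc(K) = 1560, so 3 ramifies.

3 is ramified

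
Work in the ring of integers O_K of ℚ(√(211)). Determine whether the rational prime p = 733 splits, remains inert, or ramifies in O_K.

733 splits in O_K

Since 211 ≢ 1 mod 4, the ring of integers is ℤ[√211] with discriminant 4·211 = 844.
733 ∤ 844, so 733 is unramified.
(211/733) = 211^366 mod 733 = 1, giving Legendre symbol 1.
d is a quadratic residue mod p, hence 733 splits in O_K.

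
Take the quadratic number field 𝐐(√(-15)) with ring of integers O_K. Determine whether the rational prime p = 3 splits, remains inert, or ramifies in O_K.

d = -15 ≡ 1 (mod 4), so O_K = ℤ[(1+√-15)/2] and disc(K) = d = -15.
Ramification test: 3 | -15. The prime 3 ramifies in K.

ramified — (3) = 𝔭²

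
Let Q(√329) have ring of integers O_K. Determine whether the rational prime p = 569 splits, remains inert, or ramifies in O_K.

d = 329 ≡ 1 (mod 4), so O_K = ℤ[(1+√329)/2] and disc(K) = d = 329.
569 ∤ 329, so 569 is unramified.
(329/569) = 329^284 mod 569 = 568, giving Legendre symbol -1.
d is a non-residue mod p, hence 569 remains inert in O_K.

remains prime (inert)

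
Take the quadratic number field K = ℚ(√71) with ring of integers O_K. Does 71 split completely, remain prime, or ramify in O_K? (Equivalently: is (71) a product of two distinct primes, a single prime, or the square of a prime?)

d = 71 ≡ 3 (mod 4), so O_K = ℤ[√71] and disc(K) = 4d = 284.
disc(K) = 284 = 71·4, so p = 71 is ramified.

ramified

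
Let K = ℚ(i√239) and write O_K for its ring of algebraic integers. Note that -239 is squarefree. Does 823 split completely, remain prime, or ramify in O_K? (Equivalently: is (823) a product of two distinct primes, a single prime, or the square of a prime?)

p is inert

-239 mod 4 = 1, hence disc K = -239 and O_K = ℤ[(1+√-239)/2].
Since gcd(823, -239) = 1 the prime 823 does not ramify.
Euler's criterion: (-239)^411 mod 823 = 822. Thus (-239|823) = -1.
(-239/823) = -1, so 823 is inert.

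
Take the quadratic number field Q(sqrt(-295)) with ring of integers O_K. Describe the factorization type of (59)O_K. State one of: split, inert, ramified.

ramified

d = -295 ≡ 1 (mod 4), so O_K = ℤ[(1+√-295)/2] and disc(K) = d = -295.
Ramification test: 59 | -295. The prime 59 ramifies in K.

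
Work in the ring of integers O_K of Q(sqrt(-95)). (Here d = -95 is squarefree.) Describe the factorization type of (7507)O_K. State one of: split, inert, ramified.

-95 mod 4 = 1, hence disc K = -95 and O_K = ℤ[(1+√-95)/2].
Since gcd(7507, -95) = 1 the prime 7507 does not ramify.
Legendre symbol by Euler's criterion: (-95/7507) ≡ (-95)^3753 ≡ 1 (mod 7507), i.e. (-95/7507) = 1.
Legendre symbol 1 ⇒ 7507 is split.

split — (7507) = 𝔭₁𝔭₂ with 𝔭₁ ≠ 𝔭₂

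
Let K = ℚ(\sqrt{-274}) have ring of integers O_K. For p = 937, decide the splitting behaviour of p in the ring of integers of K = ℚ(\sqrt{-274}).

-274 mod 4 = 2, hence disc K = 4·(-274) = -1096 and O_K = ℤ[√-274].
disc(K) = -1096 is not divisible by 937; 937 is unramified.
Euler's criterion: (-274)^468 mod 937 = 1. Thus (-274|937) = 1.
Legendre symbol 1 ⇒ 937 is split.

937 splits in O_K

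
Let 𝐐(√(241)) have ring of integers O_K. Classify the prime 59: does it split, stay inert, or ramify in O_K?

split — (59) = 𝔭₁𝔭₂ with 𝔭₁ ≠ 𝔭₂

241 mod 4 = 1, hence disc K = 241 and O_K = ℤ[(1+√241)/2].
Since gcd(59, 241) = 1 the prime 59 does not ramify.
Legendre symbol by Euler's criterion: (241/59) ≡ 241^29 ≡ 1 (mod 59), i.e. (241/59) = 1.
Legendre symbol 1 ⇒ 59 is split.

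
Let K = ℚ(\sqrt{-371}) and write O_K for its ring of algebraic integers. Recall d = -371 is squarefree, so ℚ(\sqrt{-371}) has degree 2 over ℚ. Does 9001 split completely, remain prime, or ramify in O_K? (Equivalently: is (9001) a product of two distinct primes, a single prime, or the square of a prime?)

Since -371 ≡ 1 mod 4, the ring of integers is ℤ[(1+√-371)/2] with discriminant -371.
Since gcd(9001, -371) = 1 the prime 9001 does not ramify.
(-371/9001) = 8630^4500 mod 9001 = 9000, giving Legendre symbol -1.
(-371/9001) = -1, so 9001 is inert.

remains prime (inert)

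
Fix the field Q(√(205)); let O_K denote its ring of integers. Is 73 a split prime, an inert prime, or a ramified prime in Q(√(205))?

remains prime (inert)

d = 205 ≡ 1 (mod 4), so O_K = ℤ[(1+√205)/2] and disc(K) = d = 205.
disc(K) = 205 is not divisible by 73; 73 is unramified.
(205/73) = 59^36 mod 73 = 72, giving Legendre symbol -1.
(205/73) = -1, so 73 is inert.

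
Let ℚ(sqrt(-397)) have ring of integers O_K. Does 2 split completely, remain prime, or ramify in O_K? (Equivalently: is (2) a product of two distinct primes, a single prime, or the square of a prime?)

ramified — (2) = 𝔭²

Since -397 ≢ 1 mod 4, the ring of integers is ℤ[√-397] with discriminant 4·(-397) = -1588.
Ramification test: 2 | -1588. The prime 2 ramifies in K.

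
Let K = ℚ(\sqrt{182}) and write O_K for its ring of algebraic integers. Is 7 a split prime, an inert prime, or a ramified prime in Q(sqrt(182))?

ramified — (7) = 𝔭²

d = 182 ≡ 2 (mod 4), so O_K = ℤ[√182] and disc(K) = 4d = 728.
7 divides disc(K) = 728, so 7 ramifies.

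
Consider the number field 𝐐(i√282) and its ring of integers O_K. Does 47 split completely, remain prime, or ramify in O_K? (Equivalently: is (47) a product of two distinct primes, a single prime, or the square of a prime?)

-282 mod 4 = 2, hence disc K = 4·(-282) = -1128 and O_K = ℤ[√-282].
Ramification test: 47 | -1128. The prime 47 ramifies in K.

ramified — (47) = 𝔭²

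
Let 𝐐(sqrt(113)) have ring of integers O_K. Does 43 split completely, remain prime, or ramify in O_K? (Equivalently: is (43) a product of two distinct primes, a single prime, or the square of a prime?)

p is inert

113 mod 4 = 1, hence disc K = 113 and O_K = ℤ[(1+√113)/2].
Since gcd(43, 113) = 1 the prime 43 does not ramify.
Euler's criterion: 113^21 mod 43 = 42. Thus (113|43) = -1.
d is a non-residue mod p, hence 43 remains inert in O_K.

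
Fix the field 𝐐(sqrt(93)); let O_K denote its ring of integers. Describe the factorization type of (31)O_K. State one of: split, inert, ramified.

Since 93 ≡ 1 mod 4, the ring of integers is ℤ[(1+√93)/2] with discriminant 93.
Ramification test: 31 | 93. The prime 31 ramifies in K.

31 is ramified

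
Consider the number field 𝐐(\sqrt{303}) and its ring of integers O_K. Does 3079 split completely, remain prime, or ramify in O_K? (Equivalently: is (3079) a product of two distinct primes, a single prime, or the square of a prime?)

303 mod 4 = 3, hence disc K = 4·303 = 1212 and O_K = ℤ[√303].
disc(K) = 1212 is not divisible by 3079; 3079 is unramified.
Compute (303/3079) via Euler: 303^((3079-1)/2) mod 3079 = 3078, so (303/3079) = -1.
d is a non-residue mod p, hence 3079 remains inert in O_K.

inert — (3079) stays prime in O_K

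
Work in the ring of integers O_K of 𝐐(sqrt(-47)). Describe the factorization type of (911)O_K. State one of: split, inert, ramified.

-47 mod 4 = 1, hence disc K = -47 and O_K = ℤ[(1+√-47)/2].
disc(K) = -47 is not divisible by 911; 911 is unramified.
Legendre symbol by Euler's criterion: (-47/911) ≡ (-47)^455 ≡ 1 (mod 911), i.e. (-47/911) = 1.
d is a quadratic residue mod p, hence 911 splits in O_K.

split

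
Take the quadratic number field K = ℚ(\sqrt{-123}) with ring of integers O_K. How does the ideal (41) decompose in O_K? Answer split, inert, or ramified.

-123 mod 4 = 1, hence disc K = -123 and O_K = ℤ[(1+√-123)/2].
41 divides disc(K) = -123, so 41 ramifies.

ramifies in O_K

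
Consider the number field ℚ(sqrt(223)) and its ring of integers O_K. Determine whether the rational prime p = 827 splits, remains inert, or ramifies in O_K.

223 mod 4 = 3, hence disc K = 4·223 = 892 and O_K = ℤ[√223].
Since gcd(827, 892) = 1 the prime 827 does not ramify.
(223/827) = 223^413 mod 827 = 1, giving Legendre symbol 1.
Legendre symbol 1 ⇒ 827 is split.

split — (827) = 𝔭₁𝔭₂ with 𝔭₁ ≠ 𝔭₂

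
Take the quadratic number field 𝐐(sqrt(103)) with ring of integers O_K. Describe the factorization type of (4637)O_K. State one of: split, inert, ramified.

splits completely

d = 103 ≡ 3 (mod 4), so O_K = ℤ[√103] and disc(K) = 4d = 412.
disc(K) = 412 is not divisible by 4637; 4637 is unramified.
(103/4637) = 103^2318 mod 4637 = 1, giving Legendre symbol 1.
d is a quadratic residue mod p, hence 4637 splits in O_K.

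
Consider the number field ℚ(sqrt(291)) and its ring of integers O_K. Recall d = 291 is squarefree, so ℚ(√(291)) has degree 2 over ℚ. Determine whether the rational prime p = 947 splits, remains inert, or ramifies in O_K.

inert — (947) stays prime in O_K

291 mod 4 = 3, hence disc K = 4·291 = 1164 and O_K = ℤ[√291].
947 ∤ 1164, so 947 is unramified.
Euler's criterion: 291^473 mod 947 = 946. Thus (291|947) = -1.
(291/947) = -1, so 947 is inert.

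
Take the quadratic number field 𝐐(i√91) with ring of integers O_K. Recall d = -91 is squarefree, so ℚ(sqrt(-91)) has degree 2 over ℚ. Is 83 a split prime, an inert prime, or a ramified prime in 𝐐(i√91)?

Since -91 ≡ 1 mod 4, the ring of integers is ℤ[(1+√-91)/2] with discriminant -91.
disc(K) = -91 is not divisible by 83; 83 is unramified.
(-91/83) = 75^41 mod 83 = 1, giving Legendre symbol 1.
d is a quadratic residue mod p, hence 83 splits in O_K.

83 splits in O_K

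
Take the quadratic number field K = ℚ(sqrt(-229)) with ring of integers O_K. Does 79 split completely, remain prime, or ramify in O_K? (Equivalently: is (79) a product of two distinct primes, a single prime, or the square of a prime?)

79 splits in O_K

-229 mod 4 = 3, hence disc K = 4·(-229) = -916 and O_K = ℤ[√-229].
Since gcd(79, -916) = 1 the prime 79 does not ramify.
Compute (-229/79) via Euler: 8^((79-1)/2) mod 79 = 1, so (-229/79) = 1.
Legendre symbol 1 ⇒ 79 is split.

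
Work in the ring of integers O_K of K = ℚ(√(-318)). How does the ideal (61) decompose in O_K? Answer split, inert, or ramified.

split — (61) = 𝔭₁𝔭₂ with 𝔭₁ ≠ 𝔭₂

Since -318 ≢ 1 mod 4, the ring of integers is ℤ[√-318] with discriminant 4·(-318) = -1272.
disc(K) = -1272 is not divisible by 61; 61 is unramified.
Compute (-318/61) via Euler: 48^((61-1)/2) mod 61 = 1, so (-318/61) = 1.
Legendre symbol 1 ⇒ 61 is split.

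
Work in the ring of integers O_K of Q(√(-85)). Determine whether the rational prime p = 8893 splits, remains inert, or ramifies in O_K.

inert — (8893) stays prime in O_K

-85 mod 4 = 3, hence disc K = 4·(-85) = -340 and O_K = ℤ[√-85].
Since gcd(8893, -340) = 1 the prime 8893 does not ramify.
Compute (-85/8893) via Euler: 8808^((8893-1)/2) mod 8893 = 8892, so (-85/8893) = -1.
(-85/8893) = -1, so 8893 is inert.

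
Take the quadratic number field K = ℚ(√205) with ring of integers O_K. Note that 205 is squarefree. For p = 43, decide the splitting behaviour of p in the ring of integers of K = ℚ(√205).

inert

Since 205 ≡ 1 mod 4, the ring of integers is ℤ[(1+√205)/2] with discriminant 205.
43 ∤ 205, so 43 is unramified.
(205/43) = 33^21 mod 43 = 42, giving Legendre symbol -1.
(205/43) = -1, so 43 is inert.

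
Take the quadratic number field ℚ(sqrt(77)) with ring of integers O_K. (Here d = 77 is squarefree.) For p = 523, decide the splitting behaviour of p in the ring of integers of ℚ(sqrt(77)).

d = 77 ≡ 1 (mod 4), so O_K = ℤ[(1+√77)/2] and disc(K) = d = 77.
Since gcd(523, 77) = 1 the prime 523 does not ramify.
Euler's criterion: 77^261 mod 523 = 1. Thus (77|523) = 1.
Legendre symbol 1 ⇒ 523 is split.

split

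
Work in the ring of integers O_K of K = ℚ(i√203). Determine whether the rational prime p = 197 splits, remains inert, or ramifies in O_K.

Since -203 ≡ 1 mod 4, the ring of integers is ℤ[(1+√-203)/2] with discriminant -203.
Since gcd(197, -203) = 1 the prime 197 does not ramify.
(-203/197) = 191^98 mod 197 = 1, giving Legendre symbol 1.
Legendre symbol 1 ⇒ 197 is split.

p splits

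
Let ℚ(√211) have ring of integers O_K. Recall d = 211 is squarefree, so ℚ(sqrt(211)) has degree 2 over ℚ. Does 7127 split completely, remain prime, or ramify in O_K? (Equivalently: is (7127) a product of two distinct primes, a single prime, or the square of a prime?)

split — (7127) = 𝔭₁𝔭₂ with 𝔭₁ ≠ 𝔭₂

211 mod 4 = 3, hence disc K = 4·211 = 844 and O_K = ℤ[√211].
7127 ∤ 844, so 7127 is unramified.
(211/7127) = 211^3563 mod 7127 = 1, giving Legendre symbol 1.
(211/7127) = 1, so 7127 splits.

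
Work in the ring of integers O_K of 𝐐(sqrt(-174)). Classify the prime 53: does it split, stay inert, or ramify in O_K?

p splits

-174 mod 4 = 2, hence disc K = 4·(-174) = -696 and O_K = ℤ[√-174].
disc(K) = -696 is not divisible by 53; 53 is unramified.
Euler's criterion: (-174)^26 mod 53 = 1. Thus (-174|53) = 1.
(-174/53) = 1, so 53 splits.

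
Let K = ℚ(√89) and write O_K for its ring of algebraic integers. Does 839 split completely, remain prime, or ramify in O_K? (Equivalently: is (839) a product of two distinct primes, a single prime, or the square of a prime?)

d = 89 ≡ 1 (mod 4), so O_K = ℤ[(1+√89)/2] and disc(K) = d = 89.
Since gcd(839, 89) = 1 the prime 839 does not ramify.
Compute (89/839) via Euler: 89^((839-1)/2) mod 839 = 838, so (89/839) = -1.
(89/839) = -1, so 839 is inert.

inert — (839) stays prime in O_K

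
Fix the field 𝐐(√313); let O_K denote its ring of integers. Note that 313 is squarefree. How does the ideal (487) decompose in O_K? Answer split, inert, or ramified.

p splits

313 mod 4 = 1, hence disc K = 313 and O_K = ℤ[(1+√313)/2].
487 ∤ 313, so 487 is unramified.
Legendre symbol by Euler's criterion: (313/487) ≡ 313^243 ≡ 1 (mod 487), i.e. (313/487) = 1.
Legendre symbol 1 ⇒ 487 is split.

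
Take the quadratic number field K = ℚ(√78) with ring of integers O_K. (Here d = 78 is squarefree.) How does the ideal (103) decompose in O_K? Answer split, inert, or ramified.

103 remains inert

78 mod 4 = 2, hence disc K = 4·78 = 312 and O_K = ℤ[√78].
disc(K) = 312 is not divisible by 103; 103 is unramified.
(78/103) = 78^51 mod 103 = 102, giving Legendre symbol -1.
(78/103) = -1, so 103 is inert.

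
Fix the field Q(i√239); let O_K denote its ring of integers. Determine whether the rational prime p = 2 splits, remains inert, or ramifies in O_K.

splits completely

d = -239 ≡ 1 (mod 4), so O_K = ℤ[(1+√-239)/2] and disc(K) = d = -239.
disc(K) = -239 is not divisible by 2; 2 is unramified.
For p = 2 with d ≡ 1 (mod 4): d mod 8 = 1, so 2 splits.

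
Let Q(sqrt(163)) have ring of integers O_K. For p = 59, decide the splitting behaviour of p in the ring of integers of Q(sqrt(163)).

d = 163 ≡ 3 (mod 4), so O_K = ℤ[√163] and disc(K) = 4d = 652.
59 ∤ 652, so 59 is unramified.
(163/59) = 45^29 mod 59 = 1, giving Legendre symbol 1.
d is a quadratic residue mod p, hence 59 splits in O_K.

splits completely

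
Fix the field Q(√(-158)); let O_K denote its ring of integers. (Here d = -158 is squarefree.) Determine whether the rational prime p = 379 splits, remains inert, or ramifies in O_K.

split

-158 mod 4 = 2, hence disc K = 4·(-158) = -632 and O_K = ℤ[√-158].
379 ∤ -632, so 379 is unramified.
Euler's criterion: (-158)^189 mod 379 = 1. Thus (-158|379) = 1.
(-158/379) = 1, so 379 splits.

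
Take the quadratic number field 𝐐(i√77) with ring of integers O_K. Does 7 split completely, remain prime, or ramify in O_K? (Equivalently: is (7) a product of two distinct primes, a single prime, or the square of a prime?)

ramified — (7) = 𝔭²

d = -77 ≡ 3 (mod 4), so O_K = ℤ[√-77] and disc(K) = 4d = -308.
disc(K) = -308 = 7·(-44), so p = 7 is ramified.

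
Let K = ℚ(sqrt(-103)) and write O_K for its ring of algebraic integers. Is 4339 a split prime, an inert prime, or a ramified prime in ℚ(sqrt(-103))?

-103 mod 4 = 1, hence disc K = -103 and O_K = ℤ[(1+√-103)/2].
4339 ∤ -103, so 4339 is unramified.
Euler's criterion: (-103)^2169 mod 4339 = 1. Thus (-103|4339) = 1.
d is a quadratic residue mod p, hence 4339 splits in O_K.

splits completely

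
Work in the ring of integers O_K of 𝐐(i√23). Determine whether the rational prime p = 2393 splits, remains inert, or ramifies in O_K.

2393 splits in O_K

-23 mod 4 = 1, hence disc K = -23 and O_K = ℤ[(1+√-23)/2].
Since gcd(2393, -23) = 1 the prime 2393 does not ramify.
Euler's criterion: (-23)^1196 mod 2393 = 1. Thus (-23|2393) = 1.
(-23/2393) = 1, so 2393 splits.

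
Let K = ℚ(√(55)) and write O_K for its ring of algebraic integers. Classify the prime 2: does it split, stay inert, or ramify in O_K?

55 mod 4 = 3, hence disc K = 4·55 = 220 and O_K = ℤ[√55].
2 divides disc(K) = 220, so 2 ramifies.

2 is ramified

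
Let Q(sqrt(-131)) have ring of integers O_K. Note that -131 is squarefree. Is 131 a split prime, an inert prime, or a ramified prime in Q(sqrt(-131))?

p ramifies

-131 mod 4 = 1, hence disc K = -131 and O_K = ℤ[(1+√-131)/2].
disc(K) = -131 = 131·(-1), so p = 131 is ramified.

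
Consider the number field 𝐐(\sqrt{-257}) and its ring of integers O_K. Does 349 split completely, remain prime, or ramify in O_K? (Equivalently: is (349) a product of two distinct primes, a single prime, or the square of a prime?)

-257 mod 4 = 3, hence disc K = 4·(-257) = -1028 and O_K = ℤ[√-257].
Since gcd(349, -1028) = 1 the prime 349 does not ramify.
Euler's criterion: (-257)^174 mod 349 = 1. Thus (-257|349) = 1.
d is a quadratic residue mod p, hence 349 splits in O_K.

splits completely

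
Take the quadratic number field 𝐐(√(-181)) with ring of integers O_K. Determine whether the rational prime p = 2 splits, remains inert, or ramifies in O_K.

ramifies in O_K

Since -181 ≢ 1 mod 4, the ring of integers is ℤ[√-181] with discriminant 4·(-181) = -724.
Ramification test: 2 | -724. The prime 2 ramifies in K.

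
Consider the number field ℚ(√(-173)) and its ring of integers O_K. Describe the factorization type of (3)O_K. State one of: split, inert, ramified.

p splits

d = -173 ≡ 3 (mod 4), so O_K = ℤ[√-173] and disc(K) = 4d = -692.
disc(K) = -692 is not divisible by 3; 3 is unramified.
(-173/3) = 1^1 mod 3 = 1, giving Legendre symbol 1.
(-173/3) = 1, so 3 splits.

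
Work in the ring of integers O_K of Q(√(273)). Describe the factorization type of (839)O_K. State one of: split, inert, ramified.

remains prime (inert)

d = 273 ≡ 1 (mod 4), so O_K = ℤ[(1+√273)/2] and disc(K) = d = 273.
839 ∤ 273, so 839 is unramified.
Legendre symbol by Euler's criterion: (273/839) ≡ 273^419 ≡ 838 (mod 839), i.e. (273/839) = -1.
Legendre symbol -1 ⇒ 839 is inert.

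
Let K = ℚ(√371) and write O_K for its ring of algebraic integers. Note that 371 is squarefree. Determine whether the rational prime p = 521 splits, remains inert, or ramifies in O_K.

d = 371 ≡ 3 (mod 4), so O_K = ℤ[√371] and disc(K) = 4d = 1484.
disc(K) = 1484 is not divisible by 521; 521 is unramified.
Euler's criterion: 371^260 mod 521 = 520. Thus (371|521) = -1.
d is a non-residue mod p, hence 521 remains inert in O_K.

521 remains inert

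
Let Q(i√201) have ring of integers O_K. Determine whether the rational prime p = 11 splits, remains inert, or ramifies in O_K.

inert

d = -201 ≡ 3 (mod 4), so O_K = ℤ[√-201] and disc(K) = 4d = -804.
disc(K) = -804 is not divisible by 11; 11 is unramified.
(-201/11) = 8^5 mod 11 = 10, giving Legendre symbol -1.
(-201/11) = -1, so 11 is inert.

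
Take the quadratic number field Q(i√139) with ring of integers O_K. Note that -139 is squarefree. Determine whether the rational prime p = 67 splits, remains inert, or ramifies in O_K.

split — (67) = 𝔭₁𝔭₂ with 𝔭₁ ≠ 𝔭₂

-139 mod 4 = 1, hence disc K = -139 and O_K = ℤ[(1+√-139)/2].
67 ∤ -139, so 67 is unramified.
(-139/67) = 62^33 mod 67 = 1, giving Legendre symbol 1.
d is a quadratic residue mod p, hence 67 splits in O_K.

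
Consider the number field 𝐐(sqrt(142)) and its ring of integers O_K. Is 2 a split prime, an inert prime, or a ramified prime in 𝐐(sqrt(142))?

Since 142 ≢ 1 mod 4, the ring of integers is ℤ[√142] with discriminant 4·142 = 568.
disc(K) = 568 = 2·284, so p = 2 is ramified.

2 is ramified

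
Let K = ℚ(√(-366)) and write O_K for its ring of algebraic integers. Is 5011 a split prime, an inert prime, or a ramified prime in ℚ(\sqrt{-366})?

d = -366 ≡ 2 (mod 4), so O_K = ℤ[√-366] and disc(K) = 4d = -1464.
5011 ∤ -1464, so 5011 is unramified.
Compute (-366/5011) via Euler: 4645^((5011-1)/2) mod 5011 = 5010, so (-366/5011) = -1.
(-366/5011) = -1, so 5011 is inert.

remains prime (inert)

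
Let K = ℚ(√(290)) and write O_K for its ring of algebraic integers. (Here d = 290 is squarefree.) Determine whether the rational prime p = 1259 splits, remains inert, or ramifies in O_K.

splits completely

d = 290 ≡ 2 (mod 4), so O_K = ℤ[√290] and disc(K) = 4d = 1160.
disc(K) = 1160 is not divisible by 1259; 1259 is unramified.
Compute (290/1259) via Euler: 290^((1259-1)/2) mod 1259 = 1, so (290/1259) = 1.
d is a quadratic residue mod p, hence 1259 splits in O_K.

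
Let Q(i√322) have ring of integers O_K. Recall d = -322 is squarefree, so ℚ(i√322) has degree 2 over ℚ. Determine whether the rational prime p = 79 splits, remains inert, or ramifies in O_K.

splits completely

-322 mod 4 = 2, hence disc K = 4·(-322) = -1288 and O_K = ℤ[√-322].
79 ∤ -1288, so 79 is unramified.
Euler's criterion: (-322)^39 mod 79 = 1. Thus (-322|79) = 1.
d is a quadratic residue mod p, hence 79 splits in O_K.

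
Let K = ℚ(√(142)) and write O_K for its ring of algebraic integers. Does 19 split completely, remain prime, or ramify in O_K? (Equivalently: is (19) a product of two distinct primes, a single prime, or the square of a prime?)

d = 142 ≡ 2 (mod 4), so O_K = ℤ[√142] and disc(K) = 4d = 568.
disc(K) = 568 is not divisible by 19; 19 is unramified.
Legendre symbol by Euler's criterion: (142/19) ≡ 142^9 ≡ 1 (mod 19), i.e. (142/19) = 1.
(142/19) = 1, so 19 splits.

splits completely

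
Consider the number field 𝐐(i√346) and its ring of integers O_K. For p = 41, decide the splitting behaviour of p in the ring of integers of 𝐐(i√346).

-346 mod 4 = 2, hence disc K = 4·(-346) = -1384 and O_K = ℤ[√-346].
disc(K) = -1384 is not divisible by 41; 41 is unramified.
Legendre symbol by Euler's criterion: (-346/41) ≡ (-346)^20 ≡ 1 (mod 41), i.e. (-346/41) = 1.
d is a quadratic residue mod p, hence 41 splits in O_K.

41 splits in O_K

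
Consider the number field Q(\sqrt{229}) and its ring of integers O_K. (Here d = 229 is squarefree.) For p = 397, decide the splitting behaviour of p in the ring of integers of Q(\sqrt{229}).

229 mod 4 = 1, hence disc K = 229 and O_K = ℤ[(1+√229)/2].
disc(K) = 229 is not divisible by 397; 397 is unramified.
Legendre symbol by Euler's criterion: (229/397) ≡ 229^198 ≡ 1 (mod 397), i.e. (229/397) = 1.
(229/397) = 1, so 397 splits.

397 splits in O_K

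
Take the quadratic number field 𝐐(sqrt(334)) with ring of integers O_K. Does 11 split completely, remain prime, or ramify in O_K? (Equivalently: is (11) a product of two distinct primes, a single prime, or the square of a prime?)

split

Since 334 ≢ 1 mod 4, the ring of integers is ℤ[√334] with discriminant 4·334 = 1336.
11 ∤ 1336, so 11 is unramified.
Legendre symbol by Euler's criterion: (334/11) ≡ 334^5 ≡ 1 (mod 11), i.e. (334/11) = 1.
(334/11) = 1, so 11 splits.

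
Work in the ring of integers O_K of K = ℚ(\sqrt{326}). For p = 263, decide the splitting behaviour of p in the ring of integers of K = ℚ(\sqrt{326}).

remains prime (inert)

d = 326 ≡ 2 (mod 4), so O_K = ℤ[√326] and disc(K) = 4d = 1304.
disc(K) = 1304 is not divisible by 263; 263 is unramified.
Euler's criterion: 326^131 mod 263 = 262. Thus (326|263) = -1.
(326/263) = -1, so 263 is inert.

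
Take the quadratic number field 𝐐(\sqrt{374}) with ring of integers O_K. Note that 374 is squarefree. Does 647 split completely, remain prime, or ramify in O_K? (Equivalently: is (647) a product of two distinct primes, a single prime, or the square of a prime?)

p is inert

Since 374 ≢ 1 mod 4, the ring of integers is ℤ[√374] with discriminant 4·374 = 1496.
647 ∤ 1496, so 647 is unramified.
(374/647) = 374^323 mod 647 = 646, giving Legendre symbol -1.
Legendre symbol -1 ⇒ 647 is inert.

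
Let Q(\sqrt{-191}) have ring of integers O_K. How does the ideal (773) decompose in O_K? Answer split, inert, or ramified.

splits completely

Since -191 ≡ 1 mod 4, the ring of integers is ℤ[(1+√-191)/2] with discriminant -191.
disc(K) = -191 is not divisible by 773; 773 is unramified.
(-191/773) = 582^386 mod 773 = 1, giving Legendre symbol 1.
(-191/773) = 1, so 773 splits.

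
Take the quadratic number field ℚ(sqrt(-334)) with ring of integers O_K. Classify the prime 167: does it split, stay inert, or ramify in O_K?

ramified — (167) = 𝔭²

-334 mod 4 = 2, hence disc K = 4·(-334) = -1336 and O_K = ℤ[√-334].
disc(K) = -1336 = 167·(-8), so p = 167 is ramified.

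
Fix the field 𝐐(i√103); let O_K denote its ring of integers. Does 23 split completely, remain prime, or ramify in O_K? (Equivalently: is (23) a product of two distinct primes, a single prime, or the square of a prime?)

23 splits in O_K

-103 mod 4 = 1, hence disc K = -103 and O_K = ℤ[(1+√-103)/2].
disc(K) = -103 is not divisible by 23; 23 is unramified.
Legendre symbol by Euler's criterion: (-103/23) ≡ (-103)^11 ≡ 1 (mod 23), i.e. (-103/23) = 1.
Legendre symbol 1 ⇒ 23 is split.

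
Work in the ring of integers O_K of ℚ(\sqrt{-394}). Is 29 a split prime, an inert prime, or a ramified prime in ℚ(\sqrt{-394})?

Since -394 ≢ 1 mod 4, the ring of integers is ℤ[√-394] with discriminant 4·(-394) = -1576.
disc(K) = -1576 is not divisible by 29; 29 is unramified.
Legendre symbol by Euler's criterion: (-394/29) ≡ (-394)^14 ≡ 28 (mod 29), i.e. (-394/29) = -1.
(-394/29) = -1, so 29 is inert.

29 remains inert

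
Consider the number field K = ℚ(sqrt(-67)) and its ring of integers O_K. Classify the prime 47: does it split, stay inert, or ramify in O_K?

47 splits in O_K

Since -67 ≡ 1 mod 4, the ring of integers is ℤ[(1+√-67)/2] with discriminant -67.
Since gcd(47, -67) = 1 the prime 47 does not ramify.
(-67/47) = 27^23 mod 47 = 1, giving Legendre symbol 1.
(-67/47) = 1, so 47 splits.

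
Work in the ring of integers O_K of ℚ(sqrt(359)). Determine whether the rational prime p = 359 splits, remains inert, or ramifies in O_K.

Since 359 ≢ 1 mod 4, the ring of integers is ℤ[√359] with discriminant 4·359 = 1436.
359 divides disc(K) = 1436, so 359 ramifies.

359 is ramified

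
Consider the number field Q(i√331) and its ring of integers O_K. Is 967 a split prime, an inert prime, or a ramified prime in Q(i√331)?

Since -331 ≡ 1 mod 4, the ring of integers is ℤ[(1+√-331)/2] with discriminant -331.
disc(K) = -331 is not divisible by 967; 967 is unramified.
(-331/967) = 636^483 mod 967 = 966, giving Legendre symbol -1.
Legendre symbol -1 ⇒ 967 is inert.

p is inert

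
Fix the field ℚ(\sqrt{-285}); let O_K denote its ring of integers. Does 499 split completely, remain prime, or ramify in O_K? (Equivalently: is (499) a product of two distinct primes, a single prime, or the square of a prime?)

d = -285 ≡ 3 (mod 4), so O_K = ℤ[√-285] and disc(K) = 4d = -1140.
499 ∤ -1140, so 499 is unramified.
(-285/499) = 214^249 mod 499 = 498, giving Legendre symbol -1.
(-285/499) = -1, so 499 is inert.

499 remains inert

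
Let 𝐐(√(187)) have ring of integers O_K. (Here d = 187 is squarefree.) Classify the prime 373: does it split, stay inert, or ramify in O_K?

373 remains inert

d = 187 ≡ 3 (mod 4), so O_K = ℤ[√187] and disc(K) = 4d = 748.
Since gcd(373, 748) = 1 the prime 373 does not ramify.
Compute (187/373) via Euler: 187^((373-1)/2) mod 373 = 372, so (187/373) = -1.
Legendre symbol -1 ⇒ 373 is inert.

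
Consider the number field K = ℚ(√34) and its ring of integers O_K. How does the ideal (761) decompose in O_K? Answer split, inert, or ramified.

761 splits in O_K

Since 34 ≢ 1 mod 4, the ring of integers is ℤ[√34] with discriminant 4·34 = 136.
disc(K) = 136 is not divisible by 761; 761 is unramified.
Euler's criterion: 34^380 mod 761 = 1. Thus (34|761) = 1.
(34/761) = 1, so 761 splits.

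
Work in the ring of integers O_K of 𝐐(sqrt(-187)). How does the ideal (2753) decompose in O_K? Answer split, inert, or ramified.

d = -187 ≡ 1 (mod 4), so O_K = ℤ[(1+√-187)/2] and disc(K) = d = -187.
Since gcd(2753, -187) = 1 the prime 2753 does not ramify.
(-187/2753) = 2566^1376 mod 2753 = 1, giving Legendre symbol 1.
Legendre symbol 1 ⇒ 2753 is split.

split — (2753) = 𝔭₁𝔭₂ with 𝔭₁ ≠ 𝔭₂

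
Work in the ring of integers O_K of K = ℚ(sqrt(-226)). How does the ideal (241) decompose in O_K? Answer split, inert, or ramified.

Since -226 ≢ 1 mod 4, the ring of integers is ℤ[√-226] with discriminant 4·(-226) = -904.
disc(K) = -904 is not divisible by 241; 241 is unramified.
Euler's criterion: (-226)^120 mod 241 = 1. Thus (-226|241) = 1.
(-226/241) = 1, so 241 splits.

split — (241) = 𝔭₁𝔭₂ with 𝔭₁ ≠ 𝔭₂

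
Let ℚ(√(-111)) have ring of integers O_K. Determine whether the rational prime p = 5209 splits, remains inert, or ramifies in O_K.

p is inert

d = -111 ≡ 1 (mod 4), so O_K = ℤ[(1+√-111)/2] and disc(K) = d = -111.
5209 ∤ -111, so 5209 is unramified.
(-111/5209) = 5098^2604 mod 5209 = 5208, giving Legendre symbol -1.
d is a non-residue mod p, hence 5209 remains inert in O_K.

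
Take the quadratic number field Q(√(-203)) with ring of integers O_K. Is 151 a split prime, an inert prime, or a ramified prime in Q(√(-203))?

split — (151) = 𝔭₁𝔭₂ with 𝔭₁ ≠ 𝔭₂

-203 mod 4 = 1, hence disc K = -203 and O_K = ℤ[(1+√-203)/2].
disc(K) = -203 is not divisible by 151; 151 is unramified.
Legendre symbol by Euler's criterion: (-203/151) ≡ (-203)^75 ≡ 1 (mod 151), i.e. (-203/151) = 1.
Legendre symbol 1 ⇒ 151 is split.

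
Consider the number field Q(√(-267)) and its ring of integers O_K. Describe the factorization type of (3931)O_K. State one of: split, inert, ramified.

p is inert

Since -267 ≡ 1 mod 4, the ring of integers is ℤ[(1+√-267)/2] with discriminant -267.
Since gcd(3931, -267) = 1 the prime 3931 does not ramify.
Legendre symbol by Euler's criterion: (-267/3931) ≡ (-267)^1965 ≡ 3930 (mod 3931), i.e. (-267/3931) = -1.
d is a non-residue mod p, hence 3931 remains inert in O_K.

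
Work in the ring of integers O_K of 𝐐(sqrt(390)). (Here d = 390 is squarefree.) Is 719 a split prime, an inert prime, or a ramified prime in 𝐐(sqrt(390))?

d = 390 ≡ 2 (mod 4), so O_K = ℤ[√390] and disc(K) = 4d = 1560.
719 ∤ 1560, so 719 is unramified.
Compute (390/719) via Euler: 390^((719-1)/2) mod 719 = 1, so (390/719) = 1.
(390/719) = 1, so 719 splits.

split — (719) = 𝔭₁𝔭₂ with 𝔭₁ ≠ 𝔭₂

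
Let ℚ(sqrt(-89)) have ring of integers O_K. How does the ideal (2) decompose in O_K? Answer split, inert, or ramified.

d = -89 ≡ 3 (mod 4), so O_K = ℤ[√-89] and disc(K) = 4d = -356.
disc(K) = -356 = 2·(-178), so p = 2 is ramified.

ramifies in O_K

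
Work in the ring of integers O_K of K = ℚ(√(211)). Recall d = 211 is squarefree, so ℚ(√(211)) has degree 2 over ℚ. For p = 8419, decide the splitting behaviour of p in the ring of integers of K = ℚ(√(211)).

211 mod 4 = 3, hence disc K = 4·211 = 844 and O_K = ℤ[√211].
disc(K) = 844 is not divisible by 8419; 8419 is unramified.
Euler's criterion: 211^4209 mod 8419 = 1. Thus (211|8419) = 1.
(211/8419) = 1, so 8419 splits.

splits completely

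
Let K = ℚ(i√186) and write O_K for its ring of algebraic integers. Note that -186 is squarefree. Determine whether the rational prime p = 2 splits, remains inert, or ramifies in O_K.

d = -186 ≡ 2 (mod 4), so O_K = ℤ[√-186] and disc(K) = 4d = -744.
disc(K) = -744 = 2·(-372), so p = 2 is ramified.

ramifies in O_K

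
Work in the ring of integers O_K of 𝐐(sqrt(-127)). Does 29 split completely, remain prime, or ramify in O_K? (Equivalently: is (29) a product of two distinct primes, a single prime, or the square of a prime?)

inert

Since -127 ≡ 1 mod 4, the ring of integers is ℤ[(1+√-127)/2] with discriminant -127.
29 ∤ -127, so 29 is unramified.
(-127/29) = 18^14 mod 29 = 28, giving Legendre symbol -1.
Legendre symbol -1 ⇒ 29 is inert.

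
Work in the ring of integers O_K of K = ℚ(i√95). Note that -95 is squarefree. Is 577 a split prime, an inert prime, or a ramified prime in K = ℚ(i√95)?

577 remains inert

-95 mod 4 = 1, hence disc K = -95 and O_K = ℤ[(1+√-95)/2].
577 ∤ -95, so 577 is unramified.
Euler's criterion: (-95)^288 mod 577 = 576. Thus (-95|577) = -1.
(-95/577) = -1, so 577 is inert.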